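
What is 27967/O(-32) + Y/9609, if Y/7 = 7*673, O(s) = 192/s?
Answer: -29837449/6406 ≈ -4657.7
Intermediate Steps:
Y = 32977 (Y = 7*(7*673) = 7*4711 = 32977)
27967/O(-32) + Y/9609 = 27967/((192/(-32))) + 32977/9609 = 27967/((192*(-1/32))) + 32977*(1/9609) = 27967/(-6) + 32977/9609 = 27967*(-⅙) + 32977/9609 = -27967/6 + 32977/9609 = -29837449/6406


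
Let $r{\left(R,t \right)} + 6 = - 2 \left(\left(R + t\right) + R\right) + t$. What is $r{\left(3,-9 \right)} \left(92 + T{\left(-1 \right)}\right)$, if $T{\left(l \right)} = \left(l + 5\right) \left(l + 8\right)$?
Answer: $-1080$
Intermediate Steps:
$r{\left(R,t \right)} = -6 - t - 4 R$ ($r{\left(R,t \right)} = -6 + \left(- 2 \left(\left(R + t\right) + R\right) + t\right) = -6 + \left(- 2 \left(t + 2 R\right) + t\right) = -6 + \left(\left(- 4 R - 2 t\right) + t\right) = -6 - \left(t + 4 R\right) = -6 - t - 4 R$)
$T{\left(l \right)} = \left(5 + l\right) \left(8 + l\right)$
$r{\left(3,-9 \right)} \left(92 + T{\left(-1 \right)}\right) = \left(-6 - -9 - 12\right) \left(92 + \left(40 + \left(-1\right)^{2} + 13 \left(-1\right)\right)\right) = \left(-6 + 9 - 12\right) \left(92 + \left(40 + 1 - 13\right)\right) = - 9 \left(92 + 28\right) = \left(-9\right) 120 = -1080$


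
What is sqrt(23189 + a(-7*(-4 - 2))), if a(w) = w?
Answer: sqrt(23231) ≈ 152.42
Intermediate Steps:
sqrt(23189 + a(-7*(-4 - 2))) = sqrt(23189 - 7*(-4 - 2)) = sqrt(23189 - 7*(-6)) = sqrt(23189 + 42) = sqrt(23231)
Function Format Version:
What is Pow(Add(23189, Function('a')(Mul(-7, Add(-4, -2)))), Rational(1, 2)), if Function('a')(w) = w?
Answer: Pow(23231, Rational(1, 2)) ≈ 152.42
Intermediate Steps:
Pow(Add(23189, Function('a')(Mul(-7, Add(-4, -2)))), Rational(1, 2)) = Pow(Add(23189, Mul(-7, Add(-4, -2))), Rational(1, 2)) = Pow(Add(23189, Mul(-7, -6)), Rational(1, 2)) = Pow(Add(23189, 42), Rational(1, 2)) = Pow(23231, Rational(1, 2))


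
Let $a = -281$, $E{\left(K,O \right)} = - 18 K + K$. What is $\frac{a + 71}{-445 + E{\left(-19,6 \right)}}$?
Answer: $\frac{105}{61} \approx 1.7213$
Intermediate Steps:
$E{\left(K,O \right)} = - 17 K$
$\frac{a + 71}{-445 + E{\left(-19,6 \right)}} = \frac{-281 + 71}{-445 - -323} = - \frac{210}{-445 + 323} = - \frac{210}{-122} = \left(-210\right) \left(- \frac{1}{122}\right) = \frac{105}{61}$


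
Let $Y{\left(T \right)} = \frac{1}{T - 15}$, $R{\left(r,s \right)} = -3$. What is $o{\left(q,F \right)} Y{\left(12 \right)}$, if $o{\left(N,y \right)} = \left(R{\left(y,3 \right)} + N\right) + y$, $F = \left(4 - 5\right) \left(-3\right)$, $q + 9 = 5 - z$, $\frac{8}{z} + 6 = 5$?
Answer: $- \frac{4}{3} \approx -1.3333$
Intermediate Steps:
$z = -8$ ($z = \frac{8}{-6 + 5} = \frac{8}{-1} = 8 \left(-1\right) = -8$)
$Y{\left(T \right)} = \frac{1}{-15 + T}$
$q = 4$ ($q = -9 + \left(5 - -8\right) = -9 + \left(5 + 8\right) = -9 + 13 = 4$)
$F = 3$ ($F = \left(-1\right) \left(-3\right) = 3$)
$o{\left(N,y \right)} = -3 + N + y$ ($o{\left(N,y \right)} = \left(-3 + N\right) + y = -3 + N + y$)
$o{\left(q,F \right)} Y{\left(12 \right)} = \frac{-3 + 4 + 3}{-15 + 12} = \frac{4}{-3} = 4 \left(- \frac{1}{3}\right) = - \frac{4}{3}$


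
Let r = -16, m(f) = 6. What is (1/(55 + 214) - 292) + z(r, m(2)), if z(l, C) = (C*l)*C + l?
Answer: -237795/269 ≈ -884.00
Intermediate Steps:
z(l, C) = l + l*C**2 (z(l, C) = l*C**2 + l = l + l*C**2)
(1/(55 + 214) - 292) + z(r, m(2)) = (1/(55 + 214) - 292) - 16*(1 + 6**2) = (1/269 - 292) - 16*(1 + 36) = (1/269 - 292) - 16*37 = -78547/269 - 592 = -237795/269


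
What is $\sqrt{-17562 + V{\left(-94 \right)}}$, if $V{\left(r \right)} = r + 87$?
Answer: $i \sqrt{17569} \approx 132.55 i$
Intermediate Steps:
$V{\left(r \right)} = 87 + r$
$\sqrt{-17562 + V{\left(-94 \right)}} = \sqrt{-17562 + \left(87 - 94\right)} = \sqrt{-17562 - 7} = \sqrt{-17569} = i \sqrt{17569}$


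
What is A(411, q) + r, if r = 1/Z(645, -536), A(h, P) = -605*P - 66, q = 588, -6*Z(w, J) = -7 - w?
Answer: -115992753/326 ≈ -3.5581e+5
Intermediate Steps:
Z(w, J) = 7/6 + w/6 (Z(w, J) = -(-7 - w)/6 = 7/6 + w/6)
A(h, P) = -66 - 605*P
r = 3/326 (r = 1/(7/6 + (⅙)*645) = 1/(7/6 + 215/2) = 1/(326/3) = 3/326 ≈ 0.0092025)
A(411, q) + r = (-66 - 605*588) + 3/326 = (-66 - 355740) + 3/326 = -355806 + 3/326 = -115992753/326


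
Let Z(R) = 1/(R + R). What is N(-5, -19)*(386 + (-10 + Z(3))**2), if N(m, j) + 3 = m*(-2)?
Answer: 121639/36 ≈ 3378.9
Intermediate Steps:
N(m, j) = -3 - 2*m (N(m, j) = -3 + m*(-2) = -3 - 2*m)
Z(R) = 1/(2*R)
N(-5, -19)*(386 + (-10 + Z(3))**2) = (-3 - 2*(-5))*(386 + (-10 + (1/2)/3)**2) = (-3 + 10)*(386 + (-10 + (1/2)*(1/3))**2) = 7*(386 + (-10 + 1/6)**2) = 7*(386 + (-59/6)**2) = 7*(386 + 3481/36) = 7*(17377/36) = 121639/36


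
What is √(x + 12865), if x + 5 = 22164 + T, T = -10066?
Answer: √24958 ≈ 157.98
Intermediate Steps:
x = 12093 (x = -5 + (22164 - 10066) = -5 + 12098 = 12093)
√(x + 12865) = √(12093 + 12865) = √24958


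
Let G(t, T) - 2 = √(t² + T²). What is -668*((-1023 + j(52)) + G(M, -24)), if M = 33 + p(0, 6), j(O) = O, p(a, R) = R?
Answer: 647292 - 2004*√233 ≈ 6.1670e+5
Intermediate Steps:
M = 39 (M = 33 + 6 = 39)
G(t, T) = 2 + √(T² + t²) (G(t, T) = 2 + √(t² + T²) = 2 + √(T² + t²))
-668*((-1023 + j(52)) + G(M, -24)) = -668*((-1023 + 52) + (2 + √((-24)² + 39²))) = -668*(-971 + (2 + √(576 + 1521))) = -668*(-971 + (2 + √2097)) = -668*(-971 + (2 + 3*√233)) = -668*(-969 + 3*√233) = 647292 - 2004*√233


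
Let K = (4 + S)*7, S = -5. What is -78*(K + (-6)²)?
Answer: -2262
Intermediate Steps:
K = -7 (K = (4 - 5)*7 = -1*7 = -7)
-78*(K + (-6)²) = -78*(-7 + (-6)²) = -78*(-7 + 36) = -78*29 = -2262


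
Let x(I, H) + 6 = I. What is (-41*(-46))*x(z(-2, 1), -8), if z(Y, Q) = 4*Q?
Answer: -3772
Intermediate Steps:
x(I, H) = -6 + I
(-41*(-46))*x(z(-2, 1), -8) = (-41*(-46))*(-6 + 4*1) = 1886*(-6 + 4) = 1886*(-2) = -3772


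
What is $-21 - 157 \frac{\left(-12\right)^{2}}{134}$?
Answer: $- \frac{12711}{67} \approx -189.72$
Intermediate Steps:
$-21 - 157 \frac{\left(-12\right)^{2}}{134} = -21 - 157 \cdot 144 \cdot \frac{1}{134} = -21 - \frac{11304}{67} = - \frac{12711}{67}$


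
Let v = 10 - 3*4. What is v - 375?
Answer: -377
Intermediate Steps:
v = -2 (v = 10 - 12 = -2)
v - 375 = -2 - 375 = -377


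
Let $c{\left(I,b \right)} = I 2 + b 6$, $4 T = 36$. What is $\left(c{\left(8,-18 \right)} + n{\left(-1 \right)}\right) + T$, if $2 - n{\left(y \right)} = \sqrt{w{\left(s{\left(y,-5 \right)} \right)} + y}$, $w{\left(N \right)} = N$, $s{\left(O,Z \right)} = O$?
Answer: $-81 - i \sqrt{2} \approx -81.0 - 1.4142 i$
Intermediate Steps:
$T = 9$ ($T = \frac{1}{4} \cdot 36 = 9$)
$c{\left(I,b \right)} = 2 I + 6 b$
$n{\left(y \right)} = 2 - \sqrt{2} \sqrt{y}$ ($n{\left(y \right)} = 2 - \sqrt{y + y} = 2 - \sqrt{2 y} = 2 - \sqrt{2} \sqrt{y}$)
$\left(c{\left(8,-18 \right)} + n{\left(-1 \right)}\right) + T = \left(\left(2 \cdot 8 + 6 \left(-18\right)\right) + \left(2 - \sqrt{2} \sqrt{-1}\right)\right) + 9 = \left(\left(16 - 108\right) + \left(2 - \sqrt{2} i\right)\right) + 9 = \left(-92 + \left(2 - i \sqrt{2}\right)\right) + 9 = \left(-90 - i \sqrt{2}\right) + 9 = -81 - i \sqrt{2}$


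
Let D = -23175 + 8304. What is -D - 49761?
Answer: -34890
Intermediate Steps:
D = -14871
-D - 49761 = -1*(-14871) - 49761 = 14871 - 49761 = -34890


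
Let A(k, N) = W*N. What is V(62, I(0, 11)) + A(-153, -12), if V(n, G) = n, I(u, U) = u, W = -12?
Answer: 206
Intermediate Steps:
A(k, N) = -12*N
V(62, I(0, 11)) + A(-153, -12) = 62 - 12*(-12) = 62 + 144 = 206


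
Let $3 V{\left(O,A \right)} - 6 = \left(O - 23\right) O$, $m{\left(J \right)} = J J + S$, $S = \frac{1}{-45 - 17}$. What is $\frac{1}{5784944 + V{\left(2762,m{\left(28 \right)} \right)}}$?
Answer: $\frac{1}{8306652} \approx 1.2039 \cdot 10^{-7}$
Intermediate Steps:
$S = - \frac{1}{62}$ ($S = \frac{1}{-62} = - \frac{1}{62} \approx -0.016129$)
$m{\left(J \right)} = - \frac{1}{62} + J^{2}$ ($m{\left(J \right)} = J J - \frac{1}{62} = J^{2} - \frac{1}{62} = - \frac{1}{62} + J^{2}$)
$V{\left(O,A \right)} = 2 + \frac{O \left(-23 + O\right)}{3}$ ($V{\left(O,A \right)} = 2 + \frac{\left(O - 23\right) O}{3} = 2 + \frac{\left(-23 + O\right) O}{3} = 2 + \frac{O \left(-23 + O\right)}{3}$)
$\frac{1}{5784944 + V{\left(2762,m{\left(28 \right)} \right)}} = \frac{1}{5784944 + \left(2 - \frac{63526}{3} + \frac{2762^{2}}{3}\right)} = \frac{1}{5784944 + \left(2 - \frac{63526}{3} + \frac{1}{3} \cdot 7628644\right)} = \frac{1}{5784944 + \left(2 - \frac{63526}{3} + \frac{7628644}{3}\right)} = \frac{1}{5784944 + 2521708} = \frac{1}{8306652}$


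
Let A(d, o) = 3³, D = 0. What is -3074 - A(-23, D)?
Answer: -3101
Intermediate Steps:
A(d, o) = 27
-3074 - A(-23, D) = -3074 - 1*27 = -3074 - 27 = -3101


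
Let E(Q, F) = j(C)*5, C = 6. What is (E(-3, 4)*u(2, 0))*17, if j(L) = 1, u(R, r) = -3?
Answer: -255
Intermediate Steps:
E(Q, F) = 5 (E(Q, F) = 1*5 = 5)
(E(-3, 4)*u(2, 0))*17 = (5*(-3))*17 = -15*17 = -255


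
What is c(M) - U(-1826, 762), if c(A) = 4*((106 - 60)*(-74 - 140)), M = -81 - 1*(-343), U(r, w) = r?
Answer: -37550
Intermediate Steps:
M = 262 (M = -81 + 343 = 262)
c(A) = -39376 (c(A) = 4*(46*(-214)) = 4*(-9844) = -39376)
c(M) - U(-1826, 762) = -39376 - 1*(-1826) = -39376 + 1826 = -37550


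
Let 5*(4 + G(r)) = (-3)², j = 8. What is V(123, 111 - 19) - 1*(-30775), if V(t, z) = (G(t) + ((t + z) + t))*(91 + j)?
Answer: 320096/5 ≈ 64019.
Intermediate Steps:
G(r) = -11/5 (G(r) = -4 + (⅕)*(-3)² = -4 + (⅕)*9 = -4 + 9/5 = -11/5)
V(t, z) = -1089/5 + 99*z + 198*t (V(t, z) = (-11/5 + ((t + z) + t))*(91 + 8) = (-11/5 + (z + 2*t))*99 = (-11/5 + z + 2*t)*99 = -1089/5 + 99*z + 198*t)
V(123, 111 - 19) - 1*(-30775) = (-1089/5 + 99*(111 - 19) + 198*123) - 1*(-30775) = (-1089/5 + 99*92 + 24354) + 30775 = (-1089/5 + 9108 + 24354) + 30775 = 166221/5 + 30775 = 320096/5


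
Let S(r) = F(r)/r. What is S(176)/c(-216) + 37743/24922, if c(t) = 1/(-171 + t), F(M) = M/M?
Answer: -1501023/2193136 ≈ -0.68442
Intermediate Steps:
F(M) = 1
S(r) = 1/r
S(176)/c(-216) + 37743/24922 = 1/(176*(1/(-171 - 216))) + 37743/24922 = 1/(176*(1/(-387))) + 37743*(1/24922) = 1/(176*(-1/387)) + 37743/24922 = (1/176)*(-387) + 37743/24922 = -387/176 + 37743/24922 = -1501023/2193136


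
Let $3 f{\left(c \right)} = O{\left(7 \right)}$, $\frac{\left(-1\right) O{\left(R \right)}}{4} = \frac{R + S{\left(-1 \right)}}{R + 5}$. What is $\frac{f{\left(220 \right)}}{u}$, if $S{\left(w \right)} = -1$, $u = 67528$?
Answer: $- \frac{1}{101292} \approx -9.8724 \cdot 10^{-6}$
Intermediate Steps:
$O{\left(R \right)} = - \frac{4 \left(-1 + R\right)}{5 + R}$ ($O{\left(R \right)} = - 4 \frac{R - 1}{R + 5} = - 4 \frac{-1 + R}{5 + R} = - \frac{4 \left(-1 + R\right)}{5 + R}$)
$f{\left(c \right)} = - \frac{2}{3}$ ($f{\left(c \right)} = \frac{4 \frac{1}{5 + 7} \left(1 - 7\right)}{3} = \frac{4 \cdot \frac{1}{12} \left(1 - 7\right)}{3} = \frac{4 \cdot \frac{1}{12} \left(-6\right)}{3} = \frac{1}{3} \left(-2\right) = - \frac{2}{3}$)
$\frac{f{\left(220 \right)}}{u} = - \frac{2}{3 \cdot 67528} = \left(- \frac{2}{3}\right) \frac{1}{67528} = - \frac{1}{101292}$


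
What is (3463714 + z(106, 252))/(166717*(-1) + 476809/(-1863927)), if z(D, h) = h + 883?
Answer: -6458225602023/310748794468 ≈ -20.783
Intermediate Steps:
z(D, h) = 883 + h
(3463714 + z(106, 252))/(166717*(-1) + 476809/(-1863927)) = (3463714 + (883 + 252))/(166717*(-1) + 476809/(-1863927)) = (3463714 + 1135)/(-166717 + 476809*(-1/1863927)) = 3464849/(-166717 - 476809/1863927) = 3464849/(-310748794468/1863927) = 3464849*(-1863927/310748794468) = -6458225602023/310748794468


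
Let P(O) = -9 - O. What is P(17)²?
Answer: 676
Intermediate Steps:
P(17)² = (-9 - 1*17)² = (-9 - 17)² = (-26)² = 676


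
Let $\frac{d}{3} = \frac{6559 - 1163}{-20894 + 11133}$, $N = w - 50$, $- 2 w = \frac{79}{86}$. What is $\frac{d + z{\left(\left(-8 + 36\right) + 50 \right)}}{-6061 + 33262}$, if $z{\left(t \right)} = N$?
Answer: $- \frac{678295}{354011948} \approx -0.001916$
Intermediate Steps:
$w = - \frac{79}{172}$ ($w = - \frac{79 \cdot \frac{1}{86}}{2} = \left(- \frac{1}{2}\right) \frac{79}{86} = - \frac{79}{172} \approx -0.4593$)
$N = - \frac{8679}{172}$ ($N = - \frac{79}{172} - 50 = - \frac{8679}{172} \approx -50.459$)
$z{\left(t \right)} = - \frac{8679}{172}$
$d = - \frac{16188}{9761}$ ($d = 3 \frac{6559 - 1163}{-20894 + 11133} = 3 \frac{5396}{-9761} = 3 \cdot 5396 \left(- \frac{1}{9761}\right) = 3 \left(- \frac{5396}{9761}\right) = - \frac{16188}{9761} \approx -1.6584$)
$\frac{d + z{\left(\left(-8 + 36\right) + 50 \right)}}{-6061 + 33262} = \frac{- \frac{16188}{9761} - \frac{8679}{172}}{-6061 + 33262} = - \frac{2034885}{39044 \cdot 27201} = \left(- \frac{2034885}{39044}\right) \frac{1}{27201} = - \frac{678295}{354011948}$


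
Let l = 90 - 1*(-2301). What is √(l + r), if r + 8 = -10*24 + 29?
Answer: 2*√543 ≈ 46.605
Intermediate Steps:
r = -219 (r = -8 + (-10*24 + 29) = -8 + (-240 + 29) = -8 - 211 = -219)
l = 2391 (l = 90 + 2301 = 2391)
√(l + r) = √(2391 - 219) = √2172 = 2*√543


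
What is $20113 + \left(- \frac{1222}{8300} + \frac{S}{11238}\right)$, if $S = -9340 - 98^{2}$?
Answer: $\frac{468969288041}{23318850} \approx 20111.0$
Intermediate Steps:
$S = -18944$ ($S = -9340 - 9604 = -18944$)
$20113 + \left(- \frac{1222}{8300} + \frac{S}{11238}\right) = 20113 - \left(\frac{611}{4150} + \frac{9472}{5619}\right) = 20113 - \frac{42742009}{23318850} = \frac{468969288041}{23318850}$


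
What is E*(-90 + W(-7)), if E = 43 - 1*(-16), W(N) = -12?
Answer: -6018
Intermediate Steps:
E = 59 (E = 43 + 16 = 59)
E*(-90 + W(-7)) = 59*(-90 - 12) = 59*(-102) = -6018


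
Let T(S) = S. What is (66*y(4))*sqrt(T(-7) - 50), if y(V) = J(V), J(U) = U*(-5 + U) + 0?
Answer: -264*I*sqrt(57) ≈ -1993.2*I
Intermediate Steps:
J(U) = U*(-5 + U)
y(V) = V*(-5 + V)
(66*y(4))*sqrt(T(-7) - 50) = (66*(4*(-5 + 4)))*sqrt(-7 - 50) = (66*(4*(-1)))*sqrt(-57) = (66*(-4))*(I*sqrt(57)) = -264*I*sqrt(57)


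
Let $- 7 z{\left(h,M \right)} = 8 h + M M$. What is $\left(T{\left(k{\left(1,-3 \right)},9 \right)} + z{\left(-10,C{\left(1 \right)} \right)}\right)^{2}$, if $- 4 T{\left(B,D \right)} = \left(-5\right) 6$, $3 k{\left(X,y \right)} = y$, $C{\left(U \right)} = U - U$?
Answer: $\frac{70225}{196} \approx 358.29$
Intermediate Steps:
$C{\left(U \right)} = 0$
$z{\left(h,M \right)} = - \frac{8 h}{7} - \frac{M^{2}}{7}$ ($z{\left(h,M \right)} = - \frac{8 h + M M}{7} = - \frac{8 h + M^{2}}{7} = - \frac{M^{2} + 8 h}{7} = - \frac{8 h}{7} - \frac{M^{2}}{7}$)
$k{\left(X,y \right)} = \frac{y}{3}$
$T{\left(B,D \right)} = \frac{15}{2}$ ($T{\left(B,D \right)} = - \frac{\left(-5\right) 6}{4} = \left(- \frac{1}{4}\right) \left(-30\right) = \frac{15}{2}$)
$\left(T{\left(k{\left(1,-3 \right)},9 \right)} + z{\left(-10,C{\left(1 \right)} \right)}\right)^{2} = \left(\frac{15}{2} - \left(- \frac{80}{7} + \frac{0^{2}}{7}\right)\right)^{2} = \left(\frac{15}{2} + \left(\frac{80}{7} - 0\right)\right)^{2} = \left(\frac{15}{2} + \left(\frac{80}{7} + 0\right)\right)^{2} = \left(\frac{15}{2} + \frac{80}{7}\right)^{2} = \left(\frac{265}{14}\right)^{2} = \frac{70225}{196}$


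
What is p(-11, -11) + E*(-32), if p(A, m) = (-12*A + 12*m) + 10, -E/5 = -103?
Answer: -16470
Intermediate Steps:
E = 515 (E = -5*(-103) = 515)
p(A, m) = 10 - 12*A + 12*m
p(-11, -11) + E*(-32) = (10 - 12*(-11) + 12*(-11)) + 515*(-32) = (10 + 132 - 132) - 16480 = 10 - 16480 = -16470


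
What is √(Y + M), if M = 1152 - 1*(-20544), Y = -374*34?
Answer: 2*√2245 ≈ 94.763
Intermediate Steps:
Y = -12716
M = 21696 (M = 1152 + 20544 = 21696)
√(Y + M) = √(-12716 + 21696) = √8980 = 2*√2245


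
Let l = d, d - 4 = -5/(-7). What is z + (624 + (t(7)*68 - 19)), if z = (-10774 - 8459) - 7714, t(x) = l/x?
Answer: -1288514/49 ≈ -26296.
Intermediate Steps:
d = 33/7 (d = 4 - 5/(-7) = 4 - 5*(-⅐) = 4 + 5/7 = 33/7 ≈ 4.7143)
l = 33/7 ≈ 4.7143
t(x) = 33/(7*x)
z = -26947 (z = -19233 - 7714 = -26947)
z + (624 + (t(7)*68 - 19)) = -26947 + (624 + (((33/7)/7)*68 - 19)) = -26947 + (624 + (((33/7)*(⅐))*68 - 19)) = -26947 + (624 + ((33/49)*68 - 19)) = -26947 + (624 + (2244/49 - 19)) = -26947 + (624 + 1313/49) = -26947 + 31889/49 = -1288514/49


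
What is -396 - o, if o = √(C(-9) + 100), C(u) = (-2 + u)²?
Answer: -396 - √221 ≈ -410.87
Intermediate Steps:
o = √221 (o = √((-2 - 9)² + 100) = √((-11)² + 100) = √(121 + 100) = √221 ≈ 14.866)
-396 - o = -396 - √221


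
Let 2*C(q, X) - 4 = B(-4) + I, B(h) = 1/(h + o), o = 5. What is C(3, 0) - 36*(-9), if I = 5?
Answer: 329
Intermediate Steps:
B(h) = 1/(5 + h) (B(h) = 1/(h + 5) = 1/(5 + h))
C(q, X) = 5 (C(q, X) = 2 + (1/(5 - 4) + 5)/2 = 2 + (1/1 + 5)/2 = 2 + (1 + 5)/2 = 2 + (½)*6 = 2 + 3 = 5)
C(3, 0) - 36*(-9) = 5 - 36*(-9) = 5 + 324 = 329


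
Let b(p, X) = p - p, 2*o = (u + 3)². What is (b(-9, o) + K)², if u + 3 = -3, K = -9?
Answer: 81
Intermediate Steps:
u = -6 (u = -3 - 3 = -6)
o = 9/2 (o = (-6 + 3)²/2 = (½)*(-3)² = (½)*9 = 9/2 ≈ 4.5000)
b(p, X) = 0
(b(-9, o) + K)² = (0 - 9)² = (-9)² = 81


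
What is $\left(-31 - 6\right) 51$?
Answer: $-1887$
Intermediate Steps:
$\left(-31 - 6\right) 51 = \left(-37\right) 51 = -1887$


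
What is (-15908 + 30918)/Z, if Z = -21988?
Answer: -7505/10994 ≈ -0.68264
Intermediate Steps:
(-15908 + 30918)/Z = (-15908 + 30918)/(-21988) = 15010*(-1/21988) = -7505/10994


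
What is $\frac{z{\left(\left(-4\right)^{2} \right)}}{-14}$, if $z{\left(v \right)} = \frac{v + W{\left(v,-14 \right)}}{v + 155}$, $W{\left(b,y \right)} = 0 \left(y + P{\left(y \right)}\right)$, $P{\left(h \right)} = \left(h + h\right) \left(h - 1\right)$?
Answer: $- \frac{8}{1197} \approx -0.0066834$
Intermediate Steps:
$P{\left(h \right)} = 2 h \left(-1 + h\right)$
$W{\left(b,y \right)} = 0$ ($W{\left(b,y \right)} = 0 \left(y + 2 y \left(-1 + y\right)\right) = 0$)
$z{\left(v \right)} = \frac{v}{155 + v}$ ($z{\left(v \right)} = \frac{v + 0}{v + 155} = \frac{v}{155 + v}$)
$\frac{z{\left(\left(-4\right)^{2} \right)}}{-14} = \frac{\left(-4\right)^{2} \frac{1}{155 + \left(-4\right)^{2}}}{-14} = \frac{16}{155 + 16} \left(- \frac{1}{14}\right) = \frac{16}{171} \left(- \frac{1}{14}\right) = - \frac{8}{1197}$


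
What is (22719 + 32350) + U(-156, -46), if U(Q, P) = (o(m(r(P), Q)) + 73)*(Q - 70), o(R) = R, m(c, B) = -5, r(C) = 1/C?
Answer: 39701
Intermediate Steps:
U(Q, P) = -4760 + 68*Q (U(Q, P) = (-5 + 73)*(Q - 70) = 68*(-70 + Q) = -4760 + 68*Q)
(22719 + 32350) + U(-156, -46) = (22719 + 32350) + (-4760 + 68*(-156)) = 55069 + (-4760 - 10608) = 55069 - 15368 = 39701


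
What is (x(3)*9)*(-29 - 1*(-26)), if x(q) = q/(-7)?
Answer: 81/7 ≈ 11.571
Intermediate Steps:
x(q) = -q/7 (x(q) = q*(-⅐) = -q/7)
(x(3)*9)*(-29 - 1*(-26)) = (-⅐*3*9)*(-29 - 1*(-26)) = (-3/7*9)*(-29 + 26) = -27/7*(-3) = 81/7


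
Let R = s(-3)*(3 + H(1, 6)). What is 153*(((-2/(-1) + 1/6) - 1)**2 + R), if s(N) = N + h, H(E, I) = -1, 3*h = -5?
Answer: -4879/4 ≈ -1219.8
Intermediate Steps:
h = -5/3 (h = (1/3)*(-5) = -5/3 ≈ -1.6667)
s(N) = -5/3 + N (s(N) = N - 5/3 = -5/3 + N)
R = -28/3 (R = (-5/3 - 3)*(3 - 1) = -14/3*2 = -28/3 ≈ -9.3333)
153*(((-2/(-1) + 1/6) - 1)**2 + R) = 153*(((-2/(-1) + 1/6) - 1)**2 - 28/3) = 153*(((-2*(-1) + 1*(1/6)) - 1)**2 - 28/3) = 153*(((2 + 1/6) - 1)**2 - 28/3) = 153*((13/6 - 1)**2 - 28/3) = 153*((7/6)**2 - 28/3) = 153*(49/36 - 28/3) = 153*(-287/36) = -4879/4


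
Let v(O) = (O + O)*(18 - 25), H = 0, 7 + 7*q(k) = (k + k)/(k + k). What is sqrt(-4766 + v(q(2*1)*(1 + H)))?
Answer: I*sqrt(4754) ≈ 68.949*I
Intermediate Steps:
q(k) = -6/7 (q(k) = -1 + ((k + k)/(k + k))/7 = -1 + ((2*k)/((2*k)))/7 = -1 + ((2*k)*(1/(2*k)))/7 = -1 + (1/7)*1 = -1 + 1/7 = -6/7)
v(O) = -14*O (v(O) = (2*O)*(-7) = -14*O)
sqrt(-4766 + v(q(2*1)*(1 + H))) = sqrt(-4766 - (-12)*(1 + 0)) = sqrt(-4766 - (-12)) = sqrt(-4766 - 14*(-6/7)) = sqrt(-4766 + 12) = sqrt(-4754) = I*sqrt(4754)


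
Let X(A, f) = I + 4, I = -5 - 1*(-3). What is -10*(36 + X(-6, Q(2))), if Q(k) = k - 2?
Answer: -380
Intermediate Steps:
Q(k) = -2 + k
I = -2 (I = -5 + 3 = -2)
X(A, f) = 2 (X(A, f) = -2 + 4 = 2)
-10*(36 + X(-6, Q(2))) = -10*(36 + 2) = -10*38 = -380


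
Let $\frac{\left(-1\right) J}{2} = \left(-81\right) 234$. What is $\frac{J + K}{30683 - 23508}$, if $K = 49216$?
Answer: $\frac{87124}{7175} \approx 12.143$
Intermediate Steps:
$J = 37908$ ($J = - 2 \left(\left(-81\right) 234\right) = \left(-2\right) \left(-18954\right) = 37908$)
$\frac{J + K}{30683 - 23508} = \frac{37908 + 49216}{30683 - 23508} = \frac{87124}{7175}$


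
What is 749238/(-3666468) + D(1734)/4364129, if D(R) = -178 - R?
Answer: -28743697987/140359116898 ≈ -0.20479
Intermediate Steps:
749238/(-3666468) + D(1734)/4364129 = 749238/(-3666468) + (-178 - 1*1734)/4364129 = 749238*(-1/3666468) + (-178 - 1734)*(1/4364129) = -124873/611078 - 1912*1/4364129 = -124873/611078 - 1912/4364129 = -28743697987/140359116898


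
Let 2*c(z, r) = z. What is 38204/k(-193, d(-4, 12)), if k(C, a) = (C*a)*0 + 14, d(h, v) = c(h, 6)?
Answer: 19102/7 ≈ 2728.9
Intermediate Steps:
c(z, r) = z/2
d(h, v) = h/2
k(C, a) = 14 (k(C, a) = 0 + 14 = 14)
38204/k(-193, d(-4, 12)) = 38204/14 = 38204*(1/14) = 19102/7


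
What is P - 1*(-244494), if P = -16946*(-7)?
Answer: 363116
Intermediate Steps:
P = 118622
P - 1*(-244494) = 118622 - 1*(-244494) = 118622 + 244494 = 363116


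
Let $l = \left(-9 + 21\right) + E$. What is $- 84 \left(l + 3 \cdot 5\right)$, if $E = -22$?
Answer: $-420$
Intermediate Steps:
$l = -10$ ($l = \left(-9 + 21\right) - 22 = 12 - 22 = -10$)
$- 84 \left(l + 3 \cdot 5\right) = - 84 \left(-10 + 3 \cdot 5\right) = - 84 \left(-10 + 15\right) = \left(-84\right) 5 = -420$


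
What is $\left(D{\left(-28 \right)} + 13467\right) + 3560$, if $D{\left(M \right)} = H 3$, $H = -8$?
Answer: $17003$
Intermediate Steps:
$D{\left(M \right)} = -24$ ($D{\left(M \right)} = \left(-8\right) 3 = -24$)
$\left(D{\left(-28 \right)} + 13467\right) + 3560 = \left(-24 + 13467\right) + 3560 = 13443 + 3560 = 17003$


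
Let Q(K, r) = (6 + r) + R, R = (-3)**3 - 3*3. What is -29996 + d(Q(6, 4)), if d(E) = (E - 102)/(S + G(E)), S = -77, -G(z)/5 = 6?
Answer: -3209444/107 ≈ -29995.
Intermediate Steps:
G(z) = -30 (G(z) = -5*6 = -30)
R = -36 (R = -27 - 9 = -36)
Q(K, r) = -30 + r (Q(K, r) = (6 + r) - 36 = -30 + r)
d(E) = 102/107 - E/107 (d(E) = (E - 102)/(-77 - 30) = (-102 + E)/(-107) = (-102 + E)*(-1/107) = 102/107 - E/107)
-29996 + d(Q(6, 4)) = -29996 + (102/107 - (-30 + 4)/107) = -29996 + (102/107 - 1/107*(-26)) = -29996 + (102/107 + 26/107) = -29996 + 128/107 = -3209444/107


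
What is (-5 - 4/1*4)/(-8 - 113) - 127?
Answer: -15346/121 ≈ -126.83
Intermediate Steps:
(-5 - 4/1*4)/(-8 - 113) - 127 = (-5 - 4*1*4)/(-121) - 127 = (-5 - 4*4)*(-1/121) - 127 = (-5 - 16)*(-1/121) - 127 = -21*(-1/121) - 127 = 21/121 - 127 = -15346/121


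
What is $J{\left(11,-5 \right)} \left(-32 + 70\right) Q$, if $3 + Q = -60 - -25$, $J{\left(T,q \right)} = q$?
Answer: $7220$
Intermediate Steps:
$Q = -38$ ($Q = -3 - 35 = -38$)
$J{\left(11,-5 \right)} \left(-32 + 70\right) Q = - 5 \left(-32 + 70\right) \left(-38\right) = \left(-5\right) 38 \left(-38\right) = \left(-190\right) \left(-38\right) = 7220$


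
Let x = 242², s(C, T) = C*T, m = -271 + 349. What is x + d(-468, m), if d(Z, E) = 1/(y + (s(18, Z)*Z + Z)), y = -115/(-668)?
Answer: 154212602772456/2633232067 ≈ 58564.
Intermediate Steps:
m = 78
y = 115/668 (y = -115*(-1/668) = 115/668 ≈ 0.17216)
x = 58564
d(Z, E) = 1/(115/668 + Z + 18*Z²) (d(Z, E) = 1/(115/668 + ((18*Z)*Z + Z)) = 1/(115/668 + (18*Z² + Z)) = 1/(115/668 + (Z + 18*Z²)) = 1/(115/668 + Z + 18*Z²))
x + d(-468, m) = 58564 + 668/(115 + 668*(-468) + 12024*(-468)²) = 58564 + 668/(115 - 312624 + 12024*219024) = 58564 + 668/(115 - 312624 + 2633544576) = 58564 + 668/2633232067 = 154212602772456/2633232067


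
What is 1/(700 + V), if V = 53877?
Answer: 1/54577 ≈ 1.8323e-5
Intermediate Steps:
1/(700 + V) = 1/(700 + 53877) = 1/54577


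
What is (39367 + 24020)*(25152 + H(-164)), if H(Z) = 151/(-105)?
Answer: 55797653361/35 ≈ 1.5942e+9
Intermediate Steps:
H(Z) = -151/105 (H(Z) = 151*(-1/105) = -151/105)
(39367 + 24020)*(25152 + H(-164)) = (39367 + 24020)*(25152 - 151/105) = 63387*(2640809/105) = 55797653361/35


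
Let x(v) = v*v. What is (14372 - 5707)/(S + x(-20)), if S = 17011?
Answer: 8665/17411 ≈ 0.49767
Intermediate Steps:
x(v) = v²
(14372 - 5707)/(S + x(-20)) = (14372 - 5707)/(17011 + (-20)²) = 8665/(17011 + 400) = 8665/17411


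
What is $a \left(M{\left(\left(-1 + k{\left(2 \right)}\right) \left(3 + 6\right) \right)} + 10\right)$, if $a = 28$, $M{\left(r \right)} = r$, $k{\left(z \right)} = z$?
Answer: $532$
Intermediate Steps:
$a \left(M{\left(\left(-1 + k{\left(2 \right)}\right) \left(3 + 6\right) \right)} + 10\right) = 28 \left(\left(-1 + 2\right) \left(3 + 6\right) + 10\right) = 28 \left(1 \cdot 9 + 10\right) = 28 \left(9 + 10\right) = 28 \cdot 19 = 532$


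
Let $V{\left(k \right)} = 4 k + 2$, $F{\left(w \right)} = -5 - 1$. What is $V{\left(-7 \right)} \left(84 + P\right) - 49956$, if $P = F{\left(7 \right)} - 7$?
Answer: $-51802$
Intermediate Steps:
$F{\left(w \right)} = -6$
$V{\left(k \right)} = 2 + 4 k$
$P = -13$ ($P = -6 - 7 = -13$)
$V{\left(-7 \right)} \left(84 + P\right) - 49956 = \left(2 + 4 \left(-7\right)\right) \left(84 - 13\right) - 49956 = \left(2 - 28\right) 71 - 49956 = \left(-26\right) 71 - 49956 = -1846 - 49956 = -51802$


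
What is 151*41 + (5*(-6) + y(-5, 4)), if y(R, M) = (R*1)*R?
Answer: 6186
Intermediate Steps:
y(R, M) = R**2 (y(R, M) = R*R = R**2)
151*41 + (5*(-6) + y(-5, 4)) = 151*41 + (5*(-6) + (-5)**2) = 6191 + (-30 + 25) = 6191 - 5 = 6186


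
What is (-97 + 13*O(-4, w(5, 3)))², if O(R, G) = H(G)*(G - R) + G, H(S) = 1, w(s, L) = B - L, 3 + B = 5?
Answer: 5041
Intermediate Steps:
B = 2 (B = -3 + 5 = 2)
w(s, L) = 2 - L
O(R, G) = -R + 2*G (O(R, G) = 1*(G - R) + G = (G - R) + G = -R + 2*G)
(-97 + 13*O(-4, w(5, 3)))² = (-97 + 13*(-1*(-4) + 2*(2 - 1*3)))² = (-97 + 13*(4 + 2*(2 - 3)))² = (-97 + 13*(4 + 2*(-1)))² = (-97 + 13*(4 - 2))² = (-97 + 13*2)² = (-97 + 26)² = (-71)² = 5041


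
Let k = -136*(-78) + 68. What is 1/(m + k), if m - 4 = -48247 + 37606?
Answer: 1/39 ≈ 0.025641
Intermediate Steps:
m = -10637 (m = 4 + (-48247 + 37606) = 4 - 10641 = -10637)
k = 10676 (k = 10608 + 68 = 10676)
1/(m + k) = 1/(-10637 + 10676) = 1/39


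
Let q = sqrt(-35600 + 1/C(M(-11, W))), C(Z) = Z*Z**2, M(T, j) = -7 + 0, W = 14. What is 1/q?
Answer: -7*I*sqrt(85475607)/12210801 ≈ -0.0053*I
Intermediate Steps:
M(T, j) = -7
C(Z) = Z**3
q = I*sqrt(85475607)/49 (q = sqrt(-35600 + 1/((-7)**3)) = sqrt(-35600 + 1/(-343)) = sqrt(-35600 - 1/343) = sqrt(-12210801/343) = I*sqrt(85475607)/49 ≈ 188.68*I)
1/q = 1/(I*sqrt(85475607)/49) = -7*I*sqrt(85475607)/12210801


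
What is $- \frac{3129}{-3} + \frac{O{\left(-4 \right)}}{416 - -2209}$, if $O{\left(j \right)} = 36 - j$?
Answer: $\frac{547583}{525} \approx 1043.0$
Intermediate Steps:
$- \frac{3129}{-3} + \frac{O{\left(-4 \right)}}{416 - -2209} = - \frac{3129}{-3} + \frac{36 - -4}{416 - -2209} = \left(-3129\right) \left(- \frac{1}{3}\right) + \frac{36 + 4}{416 + 2209} = 1043 + \frac{40}{2625} = 1043 + 40 \cdot \frac{1}{2625} = 1043 + \frac{8}{525} = \frac{547583}{525}$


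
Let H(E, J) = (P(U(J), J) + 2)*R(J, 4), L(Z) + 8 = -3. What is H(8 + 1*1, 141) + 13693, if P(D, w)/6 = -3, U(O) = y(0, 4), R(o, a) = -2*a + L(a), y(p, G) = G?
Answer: 13997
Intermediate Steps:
L(Z) = -11 (L(Z) = -8 - 3 = -11)
R(o, a) = -11 - 2*a (R(o, a) = -2*a - 11 = -11 - 2*a)
U(O) = 4
P(D, w) = -18 (P(D, w) = 6*(-3) = -18)
H(E, J) = 304 (H(E, J) = (-18 + 2)*(-11 - 2*4) = -16*(-11 - 8) = -16*(-19) = 304)
H(8 + 1*1, 141) + 13693 = 304 + 13693 = 13997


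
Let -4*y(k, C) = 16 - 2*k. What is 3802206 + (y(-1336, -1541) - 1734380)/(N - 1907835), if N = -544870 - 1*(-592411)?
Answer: 3536611371808/930147 ≈ 3.8022e+6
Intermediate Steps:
N = 47541 (N = -544870 + 592411 = 47541)
y(k, C) = -4 + k/2 (y(k, C) = -(16 - 2*k)/4 = -4 + k/2)
3802206 + (y(-1336, -1541) - 1734380)/(N - 1907835) = 3802206 + ((-4 + (1/2)*(-1336)) - 1734380)/(47541 - 1907835) = 3802206 + ((-4 - 668) - 1734380)/(-1860294) = 3802206 + (-672 - 1734380)*(-1/1860294) = 3802206 - 1735052*(-1/1860294) = 3802206 + 867526/930147 = 3536611371808/930147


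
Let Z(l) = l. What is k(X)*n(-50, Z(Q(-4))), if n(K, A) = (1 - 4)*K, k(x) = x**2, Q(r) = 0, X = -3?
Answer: 1350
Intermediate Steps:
n(K, A) = -3*K
k(X)*n(-50, Z(Q(-4))) = (-3)**2*(-3*(-50)) = 9*150 = 1350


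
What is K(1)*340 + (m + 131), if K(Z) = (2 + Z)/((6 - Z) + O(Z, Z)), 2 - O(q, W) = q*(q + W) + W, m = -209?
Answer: 177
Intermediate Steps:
O(q, W) = 2 - W - q*(W + q) (O(q, W) = 2 - (q*(q + W) + W) = 2 - (q*(W + q) + W) = 2 - (W + q*(W + q)) = 2 + (-W - q*(W + q)) = 2 - W - q*(W + q))
K(Z) = (2 + Z)/(8 - 2*Z - 2*Z²) (K(Z) = (2 + Z)/((6 - Z) + (2 - Z - Z² - Z*Z)) = (2 + Z)/((6 - Z) + (2 - Z - Z² - Z²)) = (2 + Z)/((6 - Z) + (2 - Z - 2*Z²)) = (2 + Z)/(8 - 2*Z - 2*Z²))
K(1)*340 + (m + 131) = ((-1 - ½*1)/(-4 + 1 + 1²))*340 + (-209 + 131) = ((-1 - ½)/(-4 + 1 + 1))*340 - 78 = (-3/2/(-2))*340 - 78 = -½*(-3/2)*340 - 78 = (¾)*340 - 78 = 255 - 78 = 177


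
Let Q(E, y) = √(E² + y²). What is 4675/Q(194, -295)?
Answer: 275*√124661/7333 ≈ 13.241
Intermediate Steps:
4675/Q(194, -295) = 4675/(√(194² + (-295)²)) = 4675/(√(37636 + 87025)) = 4675/(√124661) = 4675*(√124661/124661) = 275*√124661/7333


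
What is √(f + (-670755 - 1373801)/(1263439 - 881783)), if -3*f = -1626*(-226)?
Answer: I*√1115195285175378/95414 ≈ 350.0*I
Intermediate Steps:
f = -122492 (f = -(-542)*(-226) = -⅓*367476 = -122492)
√(f + (-670755 - 1373801)/(1263439 - 881783)) = √(-122492 + (-670755 - 1373801)/(1263439 - 881783)) = √(-122492 - 2044556/381656) = √(-122492 - 2044556*1/381656) = √(-122492 - 511139/95414) = √(-11687962827/95414) = I*√1115195285175378/95414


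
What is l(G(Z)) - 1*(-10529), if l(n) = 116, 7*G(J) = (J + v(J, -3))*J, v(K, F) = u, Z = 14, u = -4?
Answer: 10645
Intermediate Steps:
v(K, F) = -4
G(J) = J*(-4 + J)/7 (G(J) = ((J - 4)*J)/7 = ((-4 + J)*J)/7 = (J*(-4 + J))/7 = J*(-4 + J)/7)
l(G(Z)) - 1*(-10529) = 116 - 1*(-10529) = 116 + 10529 = 10645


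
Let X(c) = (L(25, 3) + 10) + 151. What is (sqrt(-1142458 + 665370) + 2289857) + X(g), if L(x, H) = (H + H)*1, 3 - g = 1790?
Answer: 2290024 + 4*I*sqrt(29818) ≈ 2.29e+6 + 690.72*I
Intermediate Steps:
g = -1787 (g = 3 - 1*1790 = 3 - 1790 = -1787)
L(x, H) = 2*H (L(x, H) = (2*H)*1 = 2*H)
X(c) = 167 (X(c) = (2*3 + 10) + 151 = (6 + 10) + 151 = 16 + 151 = 167)
(sqrt(-1142458 + 665370) + 2289857) + X(g) = (sqrt(-1142458 + 665370) + 2289857) + 167 = (sqrt(-477088) + 2289857) + 167 = (4*I*sqrt(29818) + 2289857) + 167 = (2289857 + 4*I*sqrt(29818)) + 167 = 2290024 + 4*I*sqrt(29818)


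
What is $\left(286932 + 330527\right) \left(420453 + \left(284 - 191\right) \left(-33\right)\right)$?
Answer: $257717507256$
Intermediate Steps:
$\left(286932 + 330527\right) \left(420453 + \left(284 - 191\right) \left(-33\right)\right) = 617459 \left(420453 + 93 \left(-33\right)\right) = 617459 \left(420453 - 3069\right) = 617459 \cdot 417384 = 257717507256$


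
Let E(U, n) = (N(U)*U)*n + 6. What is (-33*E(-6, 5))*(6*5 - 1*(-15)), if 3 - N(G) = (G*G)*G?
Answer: 9747540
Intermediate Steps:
N(G) = 3 - G**3 (N(G) = 3 - G*G*G = 3 - G**2*G = 3 - G**3)
E(U, n) = 6 + U*n*(3 - U**3) (E(U, n) = ((3 - U**3)*U)*n + 6 = (U*(3 - U**3))*n + 6 = U*n*(3 - U**3) + 6 = 6 + U*n*(3 - U**3))
(-33*E(-6, 5))*(6*5 - 1*(-15)) = (-33*(6 - 1*(-6)*5*(-3 + (-6)**3)))*(6*5 - 1*(-15)) = (-33*(6 - 1*(-6)*5*(-3 - 216)))*(30 + 15) = -33*(6 - 1*(-6)*5*(-219))*45 = -33*(6 - 6570)*45 = -33*(-6564)*45 = 216612*45 = 9747540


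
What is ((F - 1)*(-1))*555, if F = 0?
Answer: 555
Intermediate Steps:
((F - 1)*(-1))*555 = ((0 - 1)*(-1))*555 = -1*(-1)*555 = 1*555 = 555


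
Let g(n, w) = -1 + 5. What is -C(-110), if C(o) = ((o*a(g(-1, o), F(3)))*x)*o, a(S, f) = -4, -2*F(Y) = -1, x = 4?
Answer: 193600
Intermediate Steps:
F(Y) = ½ (F(Y) = -½*(-1) = ½)
g(n, w) = 4
C(o) = -16*o² (C(o) = ((o*(-4))*4)*o = (-4*o*4)*o = (-16*o)*o = -16*o²)
-C(-110) = -(-16)*(-110)² = -(-16)*12100 = -1*(-193600) = 193600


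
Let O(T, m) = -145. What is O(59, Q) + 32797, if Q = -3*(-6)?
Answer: 32652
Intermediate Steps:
Q = 18
O(59, Q) + 32797 = -145 + 32797 = 32652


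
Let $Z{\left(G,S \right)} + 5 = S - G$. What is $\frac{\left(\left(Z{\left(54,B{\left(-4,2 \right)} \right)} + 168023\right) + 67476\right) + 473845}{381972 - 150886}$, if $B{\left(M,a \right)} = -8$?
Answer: $\frac{709277}{231086} \approx 3.0693$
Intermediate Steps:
$Z{\left(G,S \right)} = -5 + S - G$ ($Z{\left(G,S \right)} = -5 - \left(G - S\right) = -5 + S - G$)
$\frac{\left(\left(Z{\left(54,B{\left(-4,2 \right)} \right)} + 168023\right) + 67476\right) + 473845}{381972 - 150886} = \frac{\left(\left(\left(-5 - 8 - 54\right) + 168023\right) + 67476\right) + 473845}{381972 - 150886} = \frac{\left(\left(\left(-5 - 8 - 54\right) + 168023\right) + 67476\right) + 473845}{231086} = \left(\left(\left(-67 + 168023\right) + 67476\right) + 473845\right) \frac{1}{231086} = \left(\left(167956 + 67476\right) + 473845\right) \frac{1}{231086} = \left(235432 + 473845\right) \frac{1}{231086} = 709277 \cdot \frac{1}{231086} = \frac{709277}{231086}$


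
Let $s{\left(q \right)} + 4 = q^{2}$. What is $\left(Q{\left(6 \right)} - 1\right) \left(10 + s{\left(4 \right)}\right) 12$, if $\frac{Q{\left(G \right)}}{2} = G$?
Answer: $2904$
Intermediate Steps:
$Q{\left(G \right)} = 2 G$
$s{\left(q \right)} = -4 + q^{2}$
$\left(Q{\left(6 \right)} - 1\right) \left(10 + s{\left(4 \right)}\right) 12 = \left(2 \cdot 6 - 1\right) \left(10 - \left(4 - 4^{2}\right)\right) 12 = \left(12 - 1\right) \left(10 + \left(-4 + 16\right)\right) 12 = 11 \left(10 + 12\right) 12 = 11 \cdot 22 \cdot 12 = 242 \cdot 12 = 2904$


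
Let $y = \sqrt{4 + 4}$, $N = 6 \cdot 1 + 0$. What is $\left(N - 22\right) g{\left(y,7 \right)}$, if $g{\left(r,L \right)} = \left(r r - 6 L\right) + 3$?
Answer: $496$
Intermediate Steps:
$N = 6$ ($N = 6 + 0 = 6$)
$y = 2 \sqrt{2}$ ($y = \sqrt{8} = 2 \sqrt{2} \approx 2.8284$)
$g{\left(r,L \right)} = 3 + r^{2} - 6 L$ ($g{\left(r,L \right)} = \left(r^{2} - 6 L\right) + 3 = 3 + r^{2} - 6 L$)
$\left(N - 22\right) g{\left(y,7 \right)} = \left(6 - 22\right) \left(3 + \left(2 \sqrt{2}\right)^{2} - 42\right) = - 16 \left(3 + 8 - 42\right) = \left(-16\right) \left(-31\right) = 496$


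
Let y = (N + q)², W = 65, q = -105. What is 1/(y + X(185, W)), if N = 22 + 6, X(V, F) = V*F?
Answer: 1/17954 ≈ 5.5698e-5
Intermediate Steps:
X(V, F) = F*V
N = 28
y = 5929 (y = (28 - 105)² = (-77)² = 5929)
1/(y + X(185, W)) = 1/(5929 + 65*185) = 1/(5929 + 12025) = 1/17954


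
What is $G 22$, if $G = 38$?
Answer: $836$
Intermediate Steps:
$G 22 = 38 \cdot 22 = 836$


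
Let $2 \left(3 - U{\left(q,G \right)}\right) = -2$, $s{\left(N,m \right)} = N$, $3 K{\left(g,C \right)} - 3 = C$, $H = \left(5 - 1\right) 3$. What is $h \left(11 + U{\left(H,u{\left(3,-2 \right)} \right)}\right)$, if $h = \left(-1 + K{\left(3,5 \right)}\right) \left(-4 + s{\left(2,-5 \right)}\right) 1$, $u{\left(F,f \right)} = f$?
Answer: $-50$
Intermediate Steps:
$H = 12$ ($H = 4 \cdot 3 = 12$)
$K{\left(g,C \right)} = 1 + \frac{C}{3}$
$U{\left(q,G \right)} = 4$ ($U{\left(q,G \right)} = 3 - -1 = 3 + 1 = 4$)
$h = - \frac{10}{3}$ ($h = \left(-1 + \left(1 + \frac{1}{3} \cdot 5\right)\right) \left(-4 + 2\right) 1 = \left(-1 + \left(1 + \frac{5}{3}\right)\right) \left(-2\right) 1 = \left(-1 + \frac{8}{3}\right) \left(-2\right) 1 = \frac{5}{3} \left(-2\right) 1 = \left(- \frac{10}{3}\right) 1 = - \frac{10}{3} \approx -3.3333$)
$h \left(11 + U{\left(H,u{\left(3,-2 \right)} \right)}\right) = - \frac{10 \left(11 + 4\right)}{3} = \left(- \frac{10}{3}\right) 15 = -50$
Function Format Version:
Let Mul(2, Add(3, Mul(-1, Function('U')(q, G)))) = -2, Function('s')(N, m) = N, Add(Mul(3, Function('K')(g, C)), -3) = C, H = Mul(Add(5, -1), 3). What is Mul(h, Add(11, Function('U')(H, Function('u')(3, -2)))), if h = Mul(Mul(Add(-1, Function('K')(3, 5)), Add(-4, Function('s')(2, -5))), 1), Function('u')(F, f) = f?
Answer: -50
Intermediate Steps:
H = 12 (H = Mul(4, 3) = 12)
Function('K')(g, C) = Add(1, Mul(Rational(1, 3), C))
Function('U')(q, G) = 4 (Function('U')(q, G) = Add(3, Mul(Rational(-1, 2), -2)) = Add(3, 1) = 4)
h = Rational(-10, 3) (h = Mul(Mul(Add(-1, Add(1, Mul(Rational(1, 3), 5))), Add(-4, 2)), 1) = Mul(Mul(Add(-1, Add(1, Rational(5, 3))), -2), 1) = Mul(Mul(Add(-1, Rational(8, 3)), -2), 1) = Mul(Mul(Rational(5, 3), -2), 1) = Mul(Rational(-10, 3), 1) = Rational(-10, 3) ≈ -3.3333)
Mul(h, Add(11, Function('U')(H, Function('u')(3, -2)))) = Mul(Rational(-10, 3), Add(11, 4)) = Mul(Rational(-10, 3), 15) = -50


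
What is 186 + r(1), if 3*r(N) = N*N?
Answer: 559/3 ≈ 186.33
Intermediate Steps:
r(N) = N²/3 (r(N) = (N*N)/3 = N²/3)
186 + r(1) = 186 + (⅓)*1² = 186 + (⅓)*1 = 186 + ⅓ = 559/3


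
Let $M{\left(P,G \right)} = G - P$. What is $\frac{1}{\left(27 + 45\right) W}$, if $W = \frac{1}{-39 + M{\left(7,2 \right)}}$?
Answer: $- \frac{11}{18} \approx -0.61111$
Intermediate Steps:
$W = - \frac{1}{44}$ ($W = \frac{1}{-39 + \left(2 - 7\right)} = \frac{1}{-39 - 5} = \frac{1}{-44} = - \frac{1}{44} \approx -0.022727$)
$\frac{1}{\left(27 + 45\right) W} = \frac{1}{\left(27 + 45\right) \left(- \frac{1}{44}\right)} = \frac{1}{72 \left(- \frac{1}{44}\right)} = \frac{1}{- \frac{18}{11}} = - \frac{11}{18}$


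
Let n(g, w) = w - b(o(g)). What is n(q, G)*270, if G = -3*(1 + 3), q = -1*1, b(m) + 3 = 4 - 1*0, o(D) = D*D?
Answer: -3510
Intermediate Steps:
o(D) = D²
b(m) = 1 (b(m) = -3 + (4 - 1*0) = -3 + (4 + 0) = -3 + 4 = 1)
q = -1
G = -12 (G = -3*4 = -12)
n(g, w) = -1 + w (n(g, w) = w - 1*1 = w - 1 = -1 + w)
n(q, G)*270 = (-1 - 12)*270 = -13*270 = -3510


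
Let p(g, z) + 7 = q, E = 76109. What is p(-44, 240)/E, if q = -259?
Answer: -266/76109 ≈ -0.0034950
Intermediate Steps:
p(g, z) = -266 (p(g, z) = -7 - 259 = -266)
p(-44, 240)/E = -266/76109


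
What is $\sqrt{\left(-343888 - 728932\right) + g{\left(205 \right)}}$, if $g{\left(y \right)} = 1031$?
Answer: $i \sqrt{1071789} \approx 1035.3 i$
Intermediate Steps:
$\sqrt{\left(-343888 - 728932\right) + g{\left(205 \right)}} = \sqrt{\left(-343888 - 728932\right) + 1031} = \sqrt{-1072820 + 1031} = \sqrt{-1071789} = i \sqrt{1071789}$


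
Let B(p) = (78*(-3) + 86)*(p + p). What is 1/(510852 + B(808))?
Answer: 1/271684 ≈ 3.6807e-6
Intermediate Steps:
B(p) = -296*p (B(p) = (-234 + 86)*(2*p) = -296*p)
1/(510852 + B(808)) = 1/(510852 - 296*808) = 1/(510852 - 239168) = 1/271684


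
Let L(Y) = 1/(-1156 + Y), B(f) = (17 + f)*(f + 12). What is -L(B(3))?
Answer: 1/856 ≈ 0.0011682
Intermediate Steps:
B(f) = (12 + f)*(17 + f) (B(f) = (17 + f)*(12 + f) = (12 + f)*(17 + f))
-L(B(3)) = -1/(-1156 + (204 + 3² + 29*3)) = -1/(-1156 + (204 + 9 + 87)) = -1/(-1156 + 300) = -1/(-856) = -1*(-1/856) = 1/856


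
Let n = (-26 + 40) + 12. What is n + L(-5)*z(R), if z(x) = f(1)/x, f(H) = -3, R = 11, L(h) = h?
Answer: 301/11 ≈ 27.364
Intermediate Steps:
n = 26 (n = 14 + 12 = 26)
z(x) = -3/x
n + L(-5)*z(R) = 26 - (-15)/11 = 26 - 5*(-3/11) = 26 + 15/11 = 301/11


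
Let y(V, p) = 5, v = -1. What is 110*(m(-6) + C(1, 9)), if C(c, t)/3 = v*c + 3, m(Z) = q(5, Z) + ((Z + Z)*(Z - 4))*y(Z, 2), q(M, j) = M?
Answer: 67210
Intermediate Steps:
m(Z) = 5 + 10*Z*(-4 + Z) (m(Z) = 5 + ((Z + Z)*(Z - 4))*5 = 5 + ((2*Z)*(-4 + Z))*5 = 5 + (2*Z*(-4 + Z))*5 = 5 + 10*Z*(-4 + Z))
C(c, t) = 9 - 3*c (C(c, t) = 3*(-c + 3) = 3*(3 - c) = 9 - 3*c)
110*(m(-6) + C(1, 9)) = 110*((5 - 40*(-6) + 10*(-6)²) + (9 - 3*1)) = 110*((5 + 240 + 10*36) + (9 - 3)) = 110*((5 + 240 + 360) + 6) = 110*(605 + 6) = 110*611 = 67210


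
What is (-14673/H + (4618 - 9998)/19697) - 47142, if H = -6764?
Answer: -6280499984375/133230508 ≈ -47140.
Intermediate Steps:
(-14673/H + (4618 - 9998)/19697) - 47142 = (-14673/(-6764) + (4618 - 9998)/19697) - 47142 = (-14673*(-1/6764) - 5380*1/19697) - 47142 = (14673/6764 - 5380/19697) - 47142 = 252623761/133230508 - 47142 = -6280499984375/133230508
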